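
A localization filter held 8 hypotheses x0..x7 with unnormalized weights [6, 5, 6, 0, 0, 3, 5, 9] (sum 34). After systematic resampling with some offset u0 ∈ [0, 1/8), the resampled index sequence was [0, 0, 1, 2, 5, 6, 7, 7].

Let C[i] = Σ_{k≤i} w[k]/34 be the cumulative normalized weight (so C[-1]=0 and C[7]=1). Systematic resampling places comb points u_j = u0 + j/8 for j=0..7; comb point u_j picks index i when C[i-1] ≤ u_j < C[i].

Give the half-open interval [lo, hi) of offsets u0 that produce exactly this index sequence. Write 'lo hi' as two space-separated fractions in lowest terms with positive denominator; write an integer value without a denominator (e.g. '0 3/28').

0 7/136

C = [3/17, 11/34, 1/2, 1/2, 1/2, 10/17, 25/34, 1]
j=0 picked index 0: u0 ∈ [0, 3/17)
j=1 picked index 0: u0 ∈ [-1/8, 7/136)
j=2 picked index 1: u0 ∈ [-5/68, 5/68)
j=3 picked index 2: u0 ∈ [-7/136, 1/8)
j=4 picked index 5: u0 ∈ [0, 3/34)
j=5 picked index 6: u0 ∈ [-5/136, 15/136)
j=6 picked index 7: u0 ∈ [-1/68, 1/4)
j=7 picked index 7: u0 ∈ [-19/136, 1/8)
intersection: [0, 7/136)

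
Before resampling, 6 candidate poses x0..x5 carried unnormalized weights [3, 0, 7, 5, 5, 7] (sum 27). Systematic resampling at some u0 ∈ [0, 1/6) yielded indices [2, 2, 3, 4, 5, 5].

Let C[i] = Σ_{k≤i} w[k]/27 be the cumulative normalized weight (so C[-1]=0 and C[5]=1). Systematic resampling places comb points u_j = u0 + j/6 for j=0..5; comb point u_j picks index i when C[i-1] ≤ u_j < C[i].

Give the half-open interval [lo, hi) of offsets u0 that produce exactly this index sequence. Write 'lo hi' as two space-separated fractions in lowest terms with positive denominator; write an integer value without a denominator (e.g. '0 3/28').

1/9 1/6

C = [1/9, 1/9, 10/27, 5/9, 20/27, 1]
j=0 picked index 2: u0 ∈ [1/9, 10/27)
j=1 picked index 2: u0 ∈ [-1/18, 11/54)
j=2 picked index 3: u0 ∈ [1/27, 2/9)
j=3 picked index 4: u0 ∈ [1/18, 13/54)
j=4 picked index 5: u0 ∈ [2/27, 1/3)
j=5 picked index 5: u0 ∈ [-5/54, 1/6)
intersection: [1/9, 1/6)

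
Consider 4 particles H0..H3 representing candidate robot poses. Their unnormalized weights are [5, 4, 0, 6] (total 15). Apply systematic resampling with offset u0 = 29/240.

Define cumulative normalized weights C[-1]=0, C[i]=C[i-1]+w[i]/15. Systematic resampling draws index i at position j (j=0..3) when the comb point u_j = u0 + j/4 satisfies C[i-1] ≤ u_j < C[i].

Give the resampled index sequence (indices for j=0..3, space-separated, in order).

C = [1/3, 3/5, 3/5, 1]
j=0: u_0=29/240 ∈ [0, 1/3) → index 0
j=1: u_1=89/240 ∈ [1/3, 3/5) → index 1
j=2: u_2=149/240 ∈ [3/5, 1) → index 3
j=3: u_3=209/240 ∈ [3/5, 1) → index 3

0 1 3 3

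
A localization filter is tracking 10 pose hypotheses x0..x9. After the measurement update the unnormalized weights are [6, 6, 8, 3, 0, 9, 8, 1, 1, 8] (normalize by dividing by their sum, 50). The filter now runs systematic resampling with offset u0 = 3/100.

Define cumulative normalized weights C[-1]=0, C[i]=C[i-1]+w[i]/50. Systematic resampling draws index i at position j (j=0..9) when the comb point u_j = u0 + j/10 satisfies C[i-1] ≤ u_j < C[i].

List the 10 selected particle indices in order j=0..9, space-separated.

C = [3/25, 6/25, 2/5, 23/50, 23/50, 16/25, 4/5, 41/50, 21/25, 1]
j=0: u_0=3/100 ∈ [0, 3/25) → index 0
j=1: u_1=13/100 ∈ [3/25, 6/25) → index 1
j=2: u_2=23/100 ∈ [3/25, 6/25) → index 1
j=3: u_3=33/100 ∈ [6/25, 2/5) → index 2
j=4: u_4=43/100 ∈ [2/5, 23/50) → index 3
j=5: u_5=53/100 ∈ [23/50, 16/25) → index 5
j=6: u_6=63/100 ∈ [23/50, 16/25) → index 5
j=7: u_7=73/100 ∈ [16/25, 4/5) → index 6
j=8: u_8=83/100 ∈ [41/50, 21/25) → index 8
j=9: u_9=93/100 ∈ [21/25, 1) → index 9

0 1 1 2 3 5 5 6 8 9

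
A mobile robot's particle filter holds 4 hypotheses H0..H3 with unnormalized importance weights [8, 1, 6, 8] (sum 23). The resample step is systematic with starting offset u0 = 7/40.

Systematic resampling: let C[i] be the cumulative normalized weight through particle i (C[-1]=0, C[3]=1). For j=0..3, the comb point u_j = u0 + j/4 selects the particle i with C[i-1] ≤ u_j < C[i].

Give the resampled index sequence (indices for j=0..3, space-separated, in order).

0 2 3 3

C = [8/23, 9/23, 15/23, 1]
j=0: u_0=7/40 ∈ [0, 8/23) → index 0
j=1: u_1=17/40 ∈ [9/23, 15/23) → index 2
j=2: u_2=27/40 ∈ [15/23, 1) → index 3
j=3: u_3=37/40 ∈ [15/23, 1) → index 3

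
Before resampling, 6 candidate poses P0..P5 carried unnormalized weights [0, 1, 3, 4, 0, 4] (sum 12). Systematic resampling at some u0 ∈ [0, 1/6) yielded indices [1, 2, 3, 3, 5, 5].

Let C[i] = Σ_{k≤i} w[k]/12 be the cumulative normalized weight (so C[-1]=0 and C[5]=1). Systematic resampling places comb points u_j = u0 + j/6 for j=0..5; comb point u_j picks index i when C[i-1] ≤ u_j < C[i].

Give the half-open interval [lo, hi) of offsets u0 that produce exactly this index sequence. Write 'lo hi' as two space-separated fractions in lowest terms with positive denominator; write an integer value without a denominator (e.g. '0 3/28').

0 1/12

C = [0, 1/12, 1/3, 2/3, 2/3, 1]
j=0 picked index 1: u0 ∈ [0, 1/12)
j=1 picked index 2: u0 ∈ [-1/12, 1/6)
j=2 picked index 3: u0 ∈ [0, 1/3)
j=3 picked index 3: u0 ∈ [-1/6, 1/6)
j=4 picked index 5: u0 ∈ [0, 1/3)
j=5 picked index 5: u0 ∈ [-1/6, 1/6)
intersection: [0, 1/12)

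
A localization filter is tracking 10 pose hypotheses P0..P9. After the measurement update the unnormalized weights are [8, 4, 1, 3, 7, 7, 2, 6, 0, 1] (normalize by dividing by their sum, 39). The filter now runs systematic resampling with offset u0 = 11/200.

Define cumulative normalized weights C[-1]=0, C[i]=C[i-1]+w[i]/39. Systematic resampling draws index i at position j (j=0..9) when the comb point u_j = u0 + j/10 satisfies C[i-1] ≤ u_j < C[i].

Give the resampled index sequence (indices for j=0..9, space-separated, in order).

0 0 1 3 4 4 5 5 7 7

C = [8/39, 4/13, 1/3, 16/39, 23/39, 10/13, 32/39, 38/39, 38/39, 1]
j=0: u_0=11/200 ∈ [0, 8/39) → index 0
j=1: u_1=31/200 ∈ [0, 8/39) → index 0
j=2: u_2=51/200 ∈ [8/39, 4/13) → index 1
j=3: u_3=71/200 ∈ [1/3, 16/39) → index 3
j=4: u_4=91/200 ∈ [16/39, 23/39) → index 4
j=5: u_5=111/200 ∈ [16/39, 23/39) → index 4
j=6: u_6=131/200 ∈ [23/39, 10/13) → index 5
j=7: u_7=151/200 ∈ [23/39, 10/13) → index 5
j=8: u_8=171/200 ∈ [32/39, 38/39) → index 7
j=9: u_9=191/200 ∈ [32/39, 38/39) → index 7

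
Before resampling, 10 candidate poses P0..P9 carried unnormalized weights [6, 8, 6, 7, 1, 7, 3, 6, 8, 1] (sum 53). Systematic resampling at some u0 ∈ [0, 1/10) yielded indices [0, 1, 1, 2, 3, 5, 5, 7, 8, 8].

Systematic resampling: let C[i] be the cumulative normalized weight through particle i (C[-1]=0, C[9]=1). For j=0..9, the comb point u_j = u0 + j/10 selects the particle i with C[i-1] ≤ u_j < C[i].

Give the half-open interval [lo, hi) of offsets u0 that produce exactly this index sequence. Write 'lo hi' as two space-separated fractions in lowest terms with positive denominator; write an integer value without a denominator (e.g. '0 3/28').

C = [6/53, 14/53, 20/53, 27/53, 28/53, 35/53, 38/53, 44/53, 52/53, 1]
j=0 picked index 0: u0 ∈ [0, 6/53)
j=1 picked index 1: u0 ∈ [7/530, 87/530)
j=2 picked index 1: u0 ∈ [-23/265, 17/265)
j=3 picked index 2: u0 ∈ [-19/530, 41/530)
j=4 picked index 3: u0 ∈ [-6/265, 29/265)
j=5 picked index 5: u0 ∈ [3/106, 17/106)
j=6 picked index 5: u0 ∈ [-19/265, 16/265)
j=7 picked index 7: u0 ∈ [9/530, 69/530)
j=8 picked index 8: u0 ∈ [8/265, 48/265)
j=9 picked index 8: u0 ∈ [-37/530, 43/530)
intersection: [8/265, 16/265)

8/265 16/265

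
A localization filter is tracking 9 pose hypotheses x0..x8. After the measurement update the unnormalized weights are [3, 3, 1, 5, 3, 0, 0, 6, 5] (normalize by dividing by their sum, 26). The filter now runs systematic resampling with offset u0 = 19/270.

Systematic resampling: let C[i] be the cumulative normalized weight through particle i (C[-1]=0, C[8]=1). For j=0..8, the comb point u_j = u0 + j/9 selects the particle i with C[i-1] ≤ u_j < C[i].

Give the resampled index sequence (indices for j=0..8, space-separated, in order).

0 1 3 3 4 7 7 8 8

C = [3/26, 3/13, 7/26, 6/13, 15/26, 15/26, 15/26, 21/26, 1]
j=0: u_0=19/270 ∈ [0, 3/26) → index 0
j=1: u_1=49/270 ∈ [3/26, 3/13) → index 1
j=2: u_2=79/270 ∈ [7/26, 6/13) → index 3
j=3: u_3=109/270 ∈ [7/26, 6/13) → index 3
j=4: u_4=139/270 ∈ [6/13, 15/26) → index 4
j=5: u_5=169/270 ∈ [15/26, 21/26) → index 7
j=6: u_6=199/270 ∈ [15/26, 21/26) → index 7
j=7: u_7=229/270 ∈ [21/26, 1) → index 8
j=8: u_8=259/270 ∈ [21/26, 1) → index 8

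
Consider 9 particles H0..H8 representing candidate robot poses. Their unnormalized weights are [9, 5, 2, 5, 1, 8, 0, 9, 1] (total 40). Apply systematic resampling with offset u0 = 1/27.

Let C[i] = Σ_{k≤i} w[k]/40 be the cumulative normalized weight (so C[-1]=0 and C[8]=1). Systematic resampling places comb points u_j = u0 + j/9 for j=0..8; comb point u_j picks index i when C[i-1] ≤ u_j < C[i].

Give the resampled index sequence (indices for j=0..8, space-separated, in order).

C = [9/40, 7/20, 2/5, 21/40, 11/20, 3/4, 3/4, 39/40, 1]
j=0: u_0=1/27 ∈ [0, 9/40) → index 0
j=1: u_1=4/27 ∈ [0, 9/40) → index 0
j=2: u_2=7/27 ∈ [9/40, 7/20) → index 1
j=3: u_3=10/27 ∈ [7/20, 2/5) → index 2
j=4: u_4=13/27 ∈ [2/5, 21/40) → index 3
j=5: u_5=16/27 ∈ [11/20, 3/4) → index 5
j=6: u_6=19/27 ∈ [11/20, 3/4) → index 5
j=7: u_7=22/27 ∈ [3/4, 39/40) → index 7
j=8: u_8=25/27 ∈ [3/4, 39/40) → index 7

0 0 1 2 3 5 5 7 7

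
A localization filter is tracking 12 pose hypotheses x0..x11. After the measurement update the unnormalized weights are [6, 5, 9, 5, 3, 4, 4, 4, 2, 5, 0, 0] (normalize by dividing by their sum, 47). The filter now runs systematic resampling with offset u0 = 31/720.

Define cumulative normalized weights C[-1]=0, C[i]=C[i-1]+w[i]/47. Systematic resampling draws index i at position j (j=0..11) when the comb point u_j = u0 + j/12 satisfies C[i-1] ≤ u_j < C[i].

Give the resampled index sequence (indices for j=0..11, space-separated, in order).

C = [6/47, 11/47, 20/47, 25/47, 28/47, 32/47, 36/47, 40/47, 42/47, 1, 1, 1]
j=0: u_0=31/720 ∈ [0, 6/47) → index 0
j=1: u_1=91/720 ∈ [0, 6/47) → index 0
j=2: u_2=151/720 ∈ [6/47, 11/47) → index 1
j=3: u_3=211/720 ∈ [11/47, 20/47) → index 2
j=4: u_4=271/720 ∈ [11/47, 20/47) → index 2
j=5: u_5=331/720 ∈ [20/47, 25/47) → index 3
j=6: u_6=391/720 ∈ [25/47, 28/47) → index 4
j=7: u_7=451/720 ∈ [28/47, 32/47) → index 5
j=8: u_8=511/720 ∈ [32/47, 36/47) → index 6
j=9: u_9=571/720 ∈ [36/47, 40/47) → index 7
j=10: u_10=631/720 ∈ [40/47, 42/47) → index 8
j=11: u_11=691/720 ∈ [42/47, 1) → index 9

0 0 1 2 2 3 4 5 6 7 8 9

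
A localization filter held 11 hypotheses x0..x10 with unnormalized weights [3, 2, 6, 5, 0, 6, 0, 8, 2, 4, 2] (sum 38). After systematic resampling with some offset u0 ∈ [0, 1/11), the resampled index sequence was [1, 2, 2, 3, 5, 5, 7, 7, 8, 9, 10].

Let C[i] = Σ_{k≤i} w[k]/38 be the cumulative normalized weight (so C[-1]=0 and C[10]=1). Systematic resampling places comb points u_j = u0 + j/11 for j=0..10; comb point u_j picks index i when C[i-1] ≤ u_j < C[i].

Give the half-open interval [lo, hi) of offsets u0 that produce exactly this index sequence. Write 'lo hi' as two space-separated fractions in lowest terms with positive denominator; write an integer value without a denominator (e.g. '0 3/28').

3/38 1/11

C = [3/38, 5/38, 11/38, 8/19, 8/19, 11/19, 11/19, 15/19, 16/19, 18/19, 1]
j=0 picked index 1: u0 ∈ [3/38, 5/38)
j=1 picked index 2: u0 ∈ [17/418, 83/418)
j=2 picked index 2: u0 ∈ [-21/418, 45/418)
j=3 picked index 3: u0 ∈ [7/418, 31/209)
j=4 picked index 5: u0 ∈ [12/209, 45/209)
j=5 picked index 5: u0 ∈ [-7/209, 26/209)
j=6 picked index 7: u0 ∈ [7/209, 51/209)
j=7 picked index 7: u0 ∈ [-12/209, 32/209)
j=8 picked index 8: u0 ∈ [13/209, 24/209)
j=9 picked index 9: u0 ∈ [5/209, 27/209)
j=10 picked index 10: u0 ∈ [8/209, 1/11)
intersection: [3/38, 1/11)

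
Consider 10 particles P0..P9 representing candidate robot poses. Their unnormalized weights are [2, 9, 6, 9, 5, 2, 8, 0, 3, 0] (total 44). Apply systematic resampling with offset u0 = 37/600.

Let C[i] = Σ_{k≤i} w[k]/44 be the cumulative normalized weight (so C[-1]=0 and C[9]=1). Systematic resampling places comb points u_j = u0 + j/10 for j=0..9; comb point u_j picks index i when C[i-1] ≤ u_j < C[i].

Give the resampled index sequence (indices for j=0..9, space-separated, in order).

1 1 2 2 3 3 4 6 6 8

C = [1/22, 1/4, 17/44, 13/22, 31/44, 3/4, 41/44, 41/44, 1, 1]
j=0: u_0=37/600 ∈ [1/22, 1/4) → index 1
j=1: u_1=97/600 ∈ [1/22, 1/4) → index 1
j=2: u_2=157/600 ∈ [1/4, 17/44) → index 2
j=3: u_3=217/600 ∈ [1/4, 17/44) → index 2
j=4: u_4=277/600 ∈ [17/44, 13/22) → index 3
j=5: u_5=337/600 ∈ [17/44, 13/22) → index 3
j=6: u_6=397/600 ∈ [13/22, 31/44) → index 4
j=7: u_7=457/600 ∈ [3/4, 41/44) → index 6
j=8: u_8=517/600 ∈ [3/4, 41/44) → index 6
j=9: u_9=577/600 ∈ [41/44, 1) → index 8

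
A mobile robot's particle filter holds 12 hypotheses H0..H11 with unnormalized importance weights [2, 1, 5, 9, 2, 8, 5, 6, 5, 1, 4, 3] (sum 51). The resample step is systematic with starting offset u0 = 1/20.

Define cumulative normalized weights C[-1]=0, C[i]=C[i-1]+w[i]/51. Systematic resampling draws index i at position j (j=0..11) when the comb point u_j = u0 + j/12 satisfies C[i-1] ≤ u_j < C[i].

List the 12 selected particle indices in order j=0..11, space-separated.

C = [2/51, 1/17, 8/51, 1/3, 19/51, 9/17, 32/51, 38/51, 43/51, 44/51, 16/17, 1]
j=0: u_0=1/20 ∈ [2/51, 1/17) → index 1
j=1: u_1=2/15 ∈ [1/17, 8/51) → index 2
j=2: u_2=13/60 ∈ [8/51, 1/3) → index 3
j=3: u_3=3/10 ∈ [8/51, 1/3) → index 3
j=4: u_4=23/60 ∈ [19/51, 9/17) → index 5
j=5: u_5=7/15 ∈ [19/51, 9/17) → index 5
j=6: u_6=11/20 ∈ [9/17, 32/51) → index 6
j=7: u_7=19/30 ∈ [32/51, 38/51) → index 7
j=8: u_8=43/60 ∈ [32/51, 38/51) → index 7
j=9: u_9=4/5 ∈ [38/51, 43/51) → index 8
j=10: u_10=53/60 ∈ [44/51, 16/17) → index 10
j=11: u_11=29/30 ∈ [16/17, 1) → index 11

1 2 3 3 5 5 6 7 7 8 10 11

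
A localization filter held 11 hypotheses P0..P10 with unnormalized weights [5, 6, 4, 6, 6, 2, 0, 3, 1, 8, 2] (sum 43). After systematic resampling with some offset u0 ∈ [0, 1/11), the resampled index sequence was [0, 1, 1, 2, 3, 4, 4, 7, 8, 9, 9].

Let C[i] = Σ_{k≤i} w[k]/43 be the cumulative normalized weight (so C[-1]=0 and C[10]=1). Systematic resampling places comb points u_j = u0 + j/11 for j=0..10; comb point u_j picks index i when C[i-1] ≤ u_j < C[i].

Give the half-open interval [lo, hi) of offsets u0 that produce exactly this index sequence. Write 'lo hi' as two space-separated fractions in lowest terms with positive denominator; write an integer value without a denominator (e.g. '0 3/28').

18/473 19/473

C = [5/43, 11/43, 15/43, 21/43, 27/43, 29/43, 29/43, 32/43, 33/43, 41/43, 1]
j=0 picked index 0: u0 ∈ [0, 5/43)
j=1 picked index 1: u0 ∈ [12/473, 78/473)
j=2 picked index 1: u0 ∈ [-31/473, 35/473)
j=3 picked index 2: u0 ∈ [-8/473, 36/473)
j=4 picked index 3: u0 ∈ [-7/473, 59/473)
j=5 picked index 4: u0 ∈ [16/473, 82/473)
j=6 picked index 4: u0 ∈ [-27/473, 39/473)
j=7 picked index 7: u0 ∈ [18/473, 51/473)
j=8 picked index 8: u0 ∈ [8/473, 19/473)
j=9 picked index 9: u0 ∈ [-24/473, 64/473)
j=10 picked index 9: u0 ∈ [-67/473, 21/473)
intersection: [18/473, 19/473)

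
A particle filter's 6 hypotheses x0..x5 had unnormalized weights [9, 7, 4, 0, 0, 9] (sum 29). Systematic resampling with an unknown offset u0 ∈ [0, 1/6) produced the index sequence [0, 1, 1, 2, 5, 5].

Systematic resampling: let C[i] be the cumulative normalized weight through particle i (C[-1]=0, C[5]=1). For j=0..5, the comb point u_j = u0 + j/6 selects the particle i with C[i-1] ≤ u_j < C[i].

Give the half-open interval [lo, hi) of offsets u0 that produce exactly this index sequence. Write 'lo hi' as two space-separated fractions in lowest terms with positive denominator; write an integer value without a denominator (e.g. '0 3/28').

C = [9/29, 16/29, 20/29, 20/29, 20/29, 1]
j=0 picked index 0: u0 ∈ [0, 9/29)
j=1 picked index 1: u0 ∈ [25/174, 67/174)
j=2 picked index 1: u0 ∈ [-2/87, 19/87)
j=3 picked index 2: u0 ∈ [3/58, 11/58)
j=4 picked index 5: u0 ∈ [2/87, 1/3)
j=5 picked index 5: u0 ∈ [-25/174, 1/6)
intersection: [25/174, 1/6)

25/174 1/6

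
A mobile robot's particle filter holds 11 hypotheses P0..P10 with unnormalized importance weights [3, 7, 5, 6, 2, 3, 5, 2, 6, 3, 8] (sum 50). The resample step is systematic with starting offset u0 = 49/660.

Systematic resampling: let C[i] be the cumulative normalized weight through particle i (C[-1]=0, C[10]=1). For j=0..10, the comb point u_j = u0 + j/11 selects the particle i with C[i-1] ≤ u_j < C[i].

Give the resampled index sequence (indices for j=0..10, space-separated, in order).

1 1 2 3 4 6 6 8 9 10 10

C = [3/50, 1/5, 3/10, 21/50, 23/50, 13/25, 31/50, 33/50, 39/50, 21/25, 1]
j=0: u_0=49/660 ∈ [3/50, 1/5) → index 1
j=1: u_1=109/660 ∈ [3/50, 1/5) → index 1
j=2: u_2=169/660 ∈ [1/5, 3/10) → index 2
j=3: u_3=229/660 ∈ [3/10, 21/50) → index 3
j=4: u_4=289/660 ∈ [21/50, 23/50) → index 4
j=5: u_5=349/660 ∈ [13/25, 31/50) → index 6
j=6: u_6=409/660 ∈ [13/25, 31/50) → index 6
j=7: u_7=469/660 ∈ [33/50, 39/50) → index 8
j=8: u_8=529/660 ∈ [39/50, 21/25) → index 9
j=9: u_9=589/660 ∈ [21/25, 1) → index 10
j=10: u_10=59/60 ∈ [21/25, 1) → index 10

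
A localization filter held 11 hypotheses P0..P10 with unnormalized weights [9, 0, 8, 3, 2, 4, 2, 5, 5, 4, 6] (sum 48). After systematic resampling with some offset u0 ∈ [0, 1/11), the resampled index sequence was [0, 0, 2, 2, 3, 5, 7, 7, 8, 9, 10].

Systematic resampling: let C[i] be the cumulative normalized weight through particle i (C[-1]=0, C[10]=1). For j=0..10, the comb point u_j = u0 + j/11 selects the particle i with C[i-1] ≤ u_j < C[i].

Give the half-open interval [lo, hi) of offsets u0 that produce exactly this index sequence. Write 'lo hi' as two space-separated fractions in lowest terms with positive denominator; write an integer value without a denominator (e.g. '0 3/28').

5/132 9/176

C = [3/16, 3/16, 17/48, 5/12, 11/24, 13/24, 7/12, 11/16, 19/24, 7/8, 1]
j=0 picked index 0: u0 ∈ [0, 3/16)
j=1 picked index 0: u0 ∈ [-1/11, 17/176)
j=2 picked index 2: u0 ∈ [1/176, 91/528)
j=3 picked index 2: u0 ∈ [-15/176, 43/528)
j=4 picked index 3: u0 ∈ [-5/528, 7/132)
j=5 picked index 5: u0 ∈ [1/264, 23/264)
j=6 picked index 7: u0 ∈ [5/132, 25/176)
j=7 picked index 7: u0 ∈ [-7/132, 9/176)
j=8 picked index 8: u0 ∈ [-7/176, 17/264)
j=9 picked index 9: u0 ∈ [-7/264, 5/88)
j=10 picked index 10: u0 ∈ [-3/88, 1/11)
intersection: [5/132, 9/176)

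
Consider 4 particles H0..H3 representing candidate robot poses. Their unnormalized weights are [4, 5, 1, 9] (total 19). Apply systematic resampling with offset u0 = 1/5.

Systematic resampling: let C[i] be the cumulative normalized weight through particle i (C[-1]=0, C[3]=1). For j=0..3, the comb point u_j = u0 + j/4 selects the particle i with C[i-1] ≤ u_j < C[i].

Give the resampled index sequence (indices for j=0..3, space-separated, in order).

0 1 3 3

C = [4/19, 9/19, 10/19, 1]
j=0: u_0=1/5 ∈ [0, 4/19) → index 0
j=1: u_1=9/20 ∈ [4/19, 9/19) → index 1
j=2: u_2=7/10 ∈ [10/19, 1) → index 3
j=3: u_3=19/20 ∈ [10/19, 1) → index 3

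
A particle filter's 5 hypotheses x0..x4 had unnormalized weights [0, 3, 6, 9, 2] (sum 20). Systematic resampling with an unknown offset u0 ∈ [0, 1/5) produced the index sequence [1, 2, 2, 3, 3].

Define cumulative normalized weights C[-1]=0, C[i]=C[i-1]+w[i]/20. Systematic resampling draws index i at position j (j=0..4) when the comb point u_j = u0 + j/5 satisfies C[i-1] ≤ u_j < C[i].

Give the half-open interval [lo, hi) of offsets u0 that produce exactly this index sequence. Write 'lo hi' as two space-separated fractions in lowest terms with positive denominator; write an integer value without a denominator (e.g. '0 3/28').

C = [0, 3/20, 9/20, 9/10, 1]
j=0 picked index 1: u0 ∈ [0, 3/20)
j=1 picked index 2: u0 ∈ [-1/20, 1/4)
j=2 picked index 2: u0 ∈ [-1/4, 1/20)
j=3 picked index 3: u0 ∈ [-3/20, 3/10)
j=4 picked index 3: u0 ∈ [-7/20, 1/10)
intersection: [0, 1/20)

0 1/20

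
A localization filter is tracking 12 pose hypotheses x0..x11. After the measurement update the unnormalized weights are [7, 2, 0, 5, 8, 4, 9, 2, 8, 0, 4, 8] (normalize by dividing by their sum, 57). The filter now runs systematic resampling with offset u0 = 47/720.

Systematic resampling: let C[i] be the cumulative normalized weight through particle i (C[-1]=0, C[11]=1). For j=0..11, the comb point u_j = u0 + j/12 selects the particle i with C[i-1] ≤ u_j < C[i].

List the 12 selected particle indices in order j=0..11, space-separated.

0 1 3 4 5 6 6 7 8 10 11 11

C = [7/57, 3/19, 3/19, 14/57, 22/57, 26/57, 35/57, 37/57, 15/19, 15/19, 49/57, 1]
j=0: u_0=47/720 ∈ [0, 7/57) → index 0
j=1: u_1=107/720 ∈ [7/57, 3/19) → index 1
j=2: u_2=167/720 ∈ [3/19, 14/57) → index 3
j=3: u_3=227/720 ∈ [14/57, 22/57) → index 4
j=4: u_4=287/720 ∈ [22/57, 26/57) → index 5
j=5: u_5=347/720 ∈ [26/57, 35/57) → index 6
j=6: u_6=407/720 ∈ [26/57, 35/57) → index 6
j=7: u_7=467/720 ∈ [35/57, 37/57) → index 7
j=8: u_8=527/720 ∈ [37/57, 15/19) → index 8
j=9: u_9=587/720 ∈ [15/19, 49/57) → index 10
j=10: u_10=647/720 ∈ [49/57, 1) → index 11
j=11: u_11=707/720 ∈ [49/57, 1) → index 11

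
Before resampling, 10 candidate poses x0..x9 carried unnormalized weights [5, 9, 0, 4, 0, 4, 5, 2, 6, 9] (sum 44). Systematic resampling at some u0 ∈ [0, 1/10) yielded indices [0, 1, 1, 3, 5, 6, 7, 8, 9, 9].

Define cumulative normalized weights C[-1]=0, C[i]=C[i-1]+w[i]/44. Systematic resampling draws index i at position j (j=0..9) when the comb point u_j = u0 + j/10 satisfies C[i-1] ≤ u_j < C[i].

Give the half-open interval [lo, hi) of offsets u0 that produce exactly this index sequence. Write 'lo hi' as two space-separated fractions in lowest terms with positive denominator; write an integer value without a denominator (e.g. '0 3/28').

1/55 13/220

C = [5/44, 7/22, 7/22, 9/22, 9/22, 1/2, 27/44, 29/44, 35/44, 1]
j=0 picked index 0: u0 ∈ [0, 5/44)
j=1 picked index 1: u0 ∈ [3/220, 12/55)
j=2 picked index 1: u0 ∈ [-19/220, 13/110)
j=3 picked index 3: u0 ∈ [1/55, 6/55)
j=4 picked index 5: u0 ∈ [1/110, 1/10)
j=5 picked index 6: u0 ∈ [0, 5/44)
j=6 picked index 7: u0 ∈ [3/220, 13/220)
j=7 picked index 8: u0 ∈ [-9/220, 21/220)
j=8 picked index 9: u0 ∈ [-1/220, 1/5)
j=9 picked index 9: u0 ∈ [-23/220, 1/10)
intersection: [1/55, 13/220)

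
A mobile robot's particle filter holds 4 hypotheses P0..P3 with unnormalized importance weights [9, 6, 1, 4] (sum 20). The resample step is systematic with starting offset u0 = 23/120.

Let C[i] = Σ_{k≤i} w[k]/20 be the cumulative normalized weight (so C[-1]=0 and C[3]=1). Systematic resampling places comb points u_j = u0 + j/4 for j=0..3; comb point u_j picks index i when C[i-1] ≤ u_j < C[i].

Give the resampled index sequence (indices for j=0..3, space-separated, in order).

C = [9/20, 3/4, 4/5, 1]
j=0: u_0=23/120 ∈ [0, 9/20) → index 0
j=1: u_1=53/120 ∈ [0, 9/20) → index 0
j=2: u_2=83/120 ∈ [9/20, 3/4) → index 1
j=3: u_3=113/120 ∈ [4/5, 1) → index 3

0 0 1 3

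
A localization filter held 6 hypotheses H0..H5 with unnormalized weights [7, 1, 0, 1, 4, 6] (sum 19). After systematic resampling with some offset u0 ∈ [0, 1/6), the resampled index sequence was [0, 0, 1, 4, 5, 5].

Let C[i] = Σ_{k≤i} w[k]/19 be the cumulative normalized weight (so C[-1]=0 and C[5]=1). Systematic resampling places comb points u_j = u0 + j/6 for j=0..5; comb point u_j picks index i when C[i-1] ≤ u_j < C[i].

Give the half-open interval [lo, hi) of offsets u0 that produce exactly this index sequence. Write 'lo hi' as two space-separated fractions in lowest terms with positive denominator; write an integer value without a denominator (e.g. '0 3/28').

2/57 5/57

C = [7/19, 8/19, 8/19, 9/19, 13/19, 1]
j=0 picked index 0: u0 ∈ [0, 7/19)
j=1 picked index 0: u0 ∈ [-1/6, 23/114)
j=2 picked index 1: u0 ∈ [2/57, 5/57)
j=3 picked index 4: u0 ∈ [-1/38, 7/38)
j=4 picked index 5: u0 ∈ [1/57, 1/3)
j=5 picked index 5: u0 ∈ [-17/114, 1/6)
intersection: [2/57, 5/57)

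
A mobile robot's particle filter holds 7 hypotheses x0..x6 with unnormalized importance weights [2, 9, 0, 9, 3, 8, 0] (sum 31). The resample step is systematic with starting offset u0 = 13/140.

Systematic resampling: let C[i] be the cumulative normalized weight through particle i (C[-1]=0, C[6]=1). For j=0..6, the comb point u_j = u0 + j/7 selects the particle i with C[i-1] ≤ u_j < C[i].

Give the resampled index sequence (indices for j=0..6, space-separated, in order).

C = [2/31, 11/31, 11/31, 20/31, 23/31, 1, 1]
j=0: u_0=13/140 ∈ [2/31, 11/31) → index 1
j=1: u_1=33/140 ∈ [2/31, 11/31) → index 1
j=2: u_2=53/140 ∈ [11/31, 20/31) → index 3
j=3: u_3=73/140 ∈ [11/31, 20/31) → index 3
j=4: u_4=93/140 ∈ [20/31, 23/31) → index 4
j=5: u_5=113/140 ∈ [23/31, 1) → index 5
j=6: u_6=19/20 ∈ [23/31, 1) → index 5

1 1 3 3 4 5 5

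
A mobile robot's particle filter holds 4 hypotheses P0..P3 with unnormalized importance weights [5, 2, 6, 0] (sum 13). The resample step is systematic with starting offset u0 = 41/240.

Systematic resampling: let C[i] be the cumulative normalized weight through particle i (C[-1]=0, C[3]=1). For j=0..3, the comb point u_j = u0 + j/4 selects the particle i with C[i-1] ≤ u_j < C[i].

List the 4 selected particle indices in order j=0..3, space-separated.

C = [5/13, 7/13, 1, 1]
j=0: u_0=41/240 ∈ [0, 5/13) → index 0
j=1: u_1=101/240 ∈ [5/13, 7/13) → index 1
j=2: u_2=161/240 ∈ [7/13, 1) → index 2
j=3: u_3=221/240 ∈ [7/13, 1) → index 2

0 1 2 2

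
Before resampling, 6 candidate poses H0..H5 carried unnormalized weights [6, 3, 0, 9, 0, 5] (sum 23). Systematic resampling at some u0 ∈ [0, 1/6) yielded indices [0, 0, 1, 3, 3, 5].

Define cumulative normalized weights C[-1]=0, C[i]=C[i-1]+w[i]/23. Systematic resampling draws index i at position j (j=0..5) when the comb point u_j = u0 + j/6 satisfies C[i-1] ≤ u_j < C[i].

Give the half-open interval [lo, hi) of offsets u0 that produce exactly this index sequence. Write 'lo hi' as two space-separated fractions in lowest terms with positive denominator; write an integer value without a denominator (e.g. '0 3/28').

C = [6/23, 9/23, 9/23, 18/23, 18/23, 1]
j=0 picked index 0: u0 ∈ [0, 6/23)
j=1 picked index 0: u0 ∈ [-1/6, 13/138)
j=2 picked index 1: u0 ∈ [-5/69, 4/69)
j=3 picked index 3: u0 ∈ [-5/46, 13/46)
j=4 picked index 3: u0 ∈ [-19/69, 8/69)
j=5 picked index 5: u0 ∈ [-7/138, 1/6)
intersection: [0, 4/69)

0 4/69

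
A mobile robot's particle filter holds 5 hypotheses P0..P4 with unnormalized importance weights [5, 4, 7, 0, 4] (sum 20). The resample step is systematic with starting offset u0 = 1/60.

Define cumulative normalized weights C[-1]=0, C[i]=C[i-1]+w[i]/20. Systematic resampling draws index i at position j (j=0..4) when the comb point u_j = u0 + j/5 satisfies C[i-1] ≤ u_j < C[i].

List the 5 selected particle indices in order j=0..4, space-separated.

0 0 1 2 4

C = [1/4, 9/20, 4/5, 4/5, 1]
j=0: u_0=1/60 ∈ [0, 1/4) → index 0
j=1: u_1=13/60 ∈ [0, 1/4) → index 0
j=2: u_2=5/12 ∈ [1/4, 9/20) → index 1
j=3: u_3=37/60 ∈ [9/20, 4/5) → index 2
j=4: u_4=49/60 ∈ [4/5, 1) → index 4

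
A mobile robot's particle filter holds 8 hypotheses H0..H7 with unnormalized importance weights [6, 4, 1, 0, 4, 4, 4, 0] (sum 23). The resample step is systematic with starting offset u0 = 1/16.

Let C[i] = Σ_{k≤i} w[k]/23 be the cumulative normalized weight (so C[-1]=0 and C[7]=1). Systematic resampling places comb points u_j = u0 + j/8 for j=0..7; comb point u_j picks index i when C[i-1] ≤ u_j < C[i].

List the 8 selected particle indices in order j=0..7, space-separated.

0 0 1 2 4 5 5 6

C = [6/23, 10/23, 11/23, 11/23, 15/23, 19/23, 1, 1]
j=0: u_0=1/16 ∈ [0, 6/23) → index 0
j=1: u_1=3/16 ∈ [0, 6/23) → index 0
j=2: u_2=5/16 ∈ [6/23, 10/23) → index 1
j=3: u_3=7/16 ∈ [10/23, 11/23) → index 2
j=4: u_4=9/16 ∈ [11/23, 15/23) → index 4
j=5: u_5=11/16 ∈ [15/23, 19/23) → index 5
j=6: u_6=13/16 ∈ [15/23, 19/23) → index 5
j=7: u_7=15/16 ∈ [19/23, 1) → index 6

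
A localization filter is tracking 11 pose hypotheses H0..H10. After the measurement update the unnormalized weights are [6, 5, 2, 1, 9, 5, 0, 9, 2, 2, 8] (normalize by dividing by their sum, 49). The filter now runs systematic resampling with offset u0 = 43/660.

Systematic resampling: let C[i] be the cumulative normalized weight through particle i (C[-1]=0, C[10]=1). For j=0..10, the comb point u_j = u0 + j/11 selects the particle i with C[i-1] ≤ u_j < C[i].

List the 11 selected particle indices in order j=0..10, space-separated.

C = [6/49, 11/49, 13/49, 2/7, 23/49, 4/7, 4/7, 37/49, 39/49, 41/49, 1]
j=0: u_0=43/660 ∈ [0, 6/49) → index 0
j=1: u_1=103/660 ∈ [6/49, 11/49) → index 1
j=2: u_2=163/660 ∈ [11/49, 13/49) → index 2
j=3: u_3=223/660 ∈ [2/7, 23/49) → index 4
j=4: u_4=283/660 ∈ [2/7, 23/49) → index 4
j=5: u_5=343/660 ∈ [23/49, 4/7) → index 5
j=6: u_6=403/660 ∈ [4/7, 37/49) → index 7
j=7: u_7=463/660 ∈ [4/7, 37/49) → index 7
j=8: u_8=523/660 ∈ [37/49, 39/49) → index 8
j=9: u_9=53/60 ∈ [41/49, 1) → index 10
j=10: u_10=643/660 ∈ [41/49, 1) → index 10

0 1 2 4 4 5 7 7 8 10 10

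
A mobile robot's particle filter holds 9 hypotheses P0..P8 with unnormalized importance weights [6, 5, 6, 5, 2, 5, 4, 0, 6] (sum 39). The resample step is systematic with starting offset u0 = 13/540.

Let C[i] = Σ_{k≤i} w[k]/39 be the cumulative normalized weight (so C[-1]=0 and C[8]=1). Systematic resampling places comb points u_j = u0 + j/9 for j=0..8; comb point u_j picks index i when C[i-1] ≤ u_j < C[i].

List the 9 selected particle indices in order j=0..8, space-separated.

C = [2/13, 11/39, 17/39, 22/39, 8/13, 29/39, 11/13, 11/13, 1]
j=0: u_0=13/540 ∈ [0, 2/13) → index 0
j=1: u_1=73/540 ∈ [0, 2/13) → index 0
j=2: u_2=133/540 ∈ [2/13, 11/39) → index 1
j=3: u_3=193/540 ∈ [11/39, 17/39) → index 2
j=4: u_4=253/540 ∈ [17/39, 22/39) → index 3
j=5: u_5=313/540 ∈ [22/39, 8/13) → index 4
j=6: u_6=373/540 ∈ [8/13, 29/39) → index 5
j=7: u_7=433/540 ∈ [29/39, 11/13) → index 6
j=8: u_8=493/540 ∈ [11/13, 1) → index 8

0 0 1 2 3 4 5 6 8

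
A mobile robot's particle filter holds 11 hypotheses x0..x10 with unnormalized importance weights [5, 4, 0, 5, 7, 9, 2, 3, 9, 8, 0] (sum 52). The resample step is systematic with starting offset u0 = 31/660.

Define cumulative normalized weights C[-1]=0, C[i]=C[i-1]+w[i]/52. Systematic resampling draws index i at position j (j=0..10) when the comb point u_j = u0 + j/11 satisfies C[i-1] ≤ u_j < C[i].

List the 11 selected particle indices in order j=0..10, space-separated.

0 1 3 4 5 5 6 8 8 9 9

C = [5/52, 9/52, 9/52, 7/26, 21/52, 15/26, 8/13, 35/52, 11/13, 1, 1]
j=0: u_0=31/660 ∈ [0, 5/52) → index 0
j=1: u_1=91/660 ∈ [5/52, 9/52) → index 1
j=2: u_2=151/660 ∈ [9/52, 7/26) → index 3
j=3: u_3=211/660 ∈ [7/26, 21/52) → index 4
j=4: u_4=271/660 ∈ [21/52, 15/26) → index 5
j=5: u_5=331/660 ∈ [21/52, 15/26) → index 5
j=6: u_6=391/660 ∈ [15/26, 8/13) → index 6
j=7: u_7=41/60 ∈ [35/52, 11/13) → index 8
j=8: u_8=511/660 ∈ [35/52, 11/13) → index 8
j=9: u_9=571/660 ∈ [11/13, 1) → index 9
j=10: u_10=631/660 ∈ [11/13, 1) → index 9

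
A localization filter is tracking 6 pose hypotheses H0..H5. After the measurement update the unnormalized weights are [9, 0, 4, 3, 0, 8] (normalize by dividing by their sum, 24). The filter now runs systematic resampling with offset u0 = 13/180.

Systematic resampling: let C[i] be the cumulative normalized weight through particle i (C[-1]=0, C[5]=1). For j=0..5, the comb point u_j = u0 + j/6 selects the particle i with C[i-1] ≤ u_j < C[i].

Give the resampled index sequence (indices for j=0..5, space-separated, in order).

0 0 2 3 5 5

C = [3/8, 3/8, 13/24, 2/3, 2/3, 1]
j=0: u_0=13/180 ∈ [0, 3/8) → index 0
j=1: u_1=43/180 ∈ [0, 3/8) → index 0
j=2: u_2=73/180 ∈ [3/8, 13/24) → index 2
j=3: u_3=103/180 ∈ [13/24, 2/3) → index 3
j=4: u_4=133/180 ∈ [2/3, 1) → index 5
j=5: u_5=163/180 ∈ [2/3, 1) → index 5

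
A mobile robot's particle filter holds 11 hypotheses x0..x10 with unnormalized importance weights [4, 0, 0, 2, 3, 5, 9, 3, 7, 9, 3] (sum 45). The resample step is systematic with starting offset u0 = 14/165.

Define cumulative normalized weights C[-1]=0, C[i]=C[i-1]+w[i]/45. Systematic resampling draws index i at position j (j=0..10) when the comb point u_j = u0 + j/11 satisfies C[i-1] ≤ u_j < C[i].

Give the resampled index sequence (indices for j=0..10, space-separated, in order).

C = [4/45, 4/45, 4/45, 2/15, 1/5, 14/45, 23/45, 26/45, 11/15, 14/15, 1]
j=0: u_0=14/165 ∈ [0, 4/45) → index 0
j=1: u_1=29/165 ∈ [2/15, 1/5) → index 4
j=2: u_2=4/15 ∈ [1/5, 14/45) → index 5
j=3: u_3=59/165 ∈ [14/45, 23/45) → index 6
j=4: u_4=74/165 ∈ [14/45, 23/45) → index 6
j=5: u_5=89/165 ∈ [23/45, 26/45) → index 7
j=6: u_6=104/165 ∈ [26/45, 11/15) → index 8
j=7: u_7=119/165 ∈ [26/45, 11/15) → index 8
j=8: u_8=134/165 ∈ [11/15, 14/15) → index 9
j=9: u_9=149/165 ∈ [11/15, 14/15) → index 9
j=10: u_10=164/165 ∈ [14/15, 1) → index 10

0 4 5 6 6 7 8 8 9 9 10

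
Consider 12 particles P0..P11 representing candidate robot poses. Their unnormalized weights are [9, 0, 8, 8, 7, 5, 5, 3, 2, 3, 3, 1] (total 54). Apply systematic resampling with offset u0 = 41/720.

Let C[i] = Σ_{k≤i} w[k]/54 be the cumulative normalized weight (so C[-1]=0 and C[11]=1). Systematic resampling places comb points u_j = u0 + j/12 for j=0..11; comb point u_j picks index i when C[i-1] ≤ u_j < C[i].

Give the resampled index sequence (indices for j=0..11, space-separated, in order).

0 0 2 2 3 4 4 5 6 7 9 10

C = [1/6, 1/6, 17/54, 25/54, 16/27, 37/54, 7/9, 5/6, 47/54, 25/27, 53/54, 1]
j=0: u_0=41/720 ∈ [0, 1/6) → index 0
j=1: u_1=101/720 ∈ [0, 1/6) → index 0
j=2: u_2=161/720 ∈ [1/6, 17/54) → index 2
j=3: u_3=221/720 ∈ [1/6, 17/54) → index 2
j=4: u_4=281/720 ∈ [17/54, 25/54) → index 3
j=5: u_5=341/720 ∈ [25/54, 16/27) → index 4
j=6: u_6=401/720 ∈ [25/54, 16/27) → index 4
j=7: u_7=461/720 ∈ [16/27, 37/54) → index 5
j=8: u_8=521/720 ∈ [37/54, 7/9) → index 6
j=9: u_9=581/720 ∈ [7/9, 5/6) → index 7
j=10: u_10=641/720 ∈ [47/54, 25/27) → index 9
j=11: u_11=701/720 ∈ [25/27, 53/54) → index 10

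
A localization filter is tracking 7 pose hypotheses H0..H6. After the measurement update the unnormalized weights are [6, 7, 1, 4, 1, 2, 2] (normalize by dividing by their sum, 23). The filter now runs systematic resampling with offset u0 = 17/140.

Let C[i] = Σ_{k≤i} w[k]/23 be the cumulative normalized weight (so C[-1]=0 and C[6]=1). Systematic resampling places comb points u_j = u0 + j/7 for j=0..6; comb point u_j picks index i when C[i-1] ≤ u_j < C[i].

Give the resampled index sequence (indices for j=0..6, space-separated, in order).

C = [6/23, 13/23, 14/23, 18/23, 19/23, 21/23, 1]
j=0: u_0=17/140 ∈ [0, 6/23) → index 0
j=1: u_1=37/140 ∈ [6/23, 13/23) → index 1
j=2: u_2=57/140 ∈ [6/23, 13/23) → index 1
j=3: u_3=11/20 ∈ [6/23, 13/23) → index 1
j=4: u_4=97/140 ∈ [14/23, 18/23) → index 3
j=5: u_5=117/140 ∈ [19/23, 21/23) → index 5
j=6: u_6=137/140 ∈ [21/23, 1) → index 6

0 1 1 1 3 5 6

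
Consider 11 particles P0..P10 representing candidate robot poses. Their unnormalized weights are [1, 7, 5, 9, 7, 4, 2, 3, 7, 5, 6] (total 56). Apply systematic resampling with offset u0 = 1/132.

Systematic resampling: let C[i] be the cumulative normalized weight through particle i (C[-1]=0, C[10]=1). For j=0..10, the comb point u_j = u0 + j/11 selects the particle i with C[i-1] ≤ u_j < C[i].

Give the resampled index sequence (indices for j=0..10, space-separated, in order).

0 1 2 3 3 4 5 7 8 9 10

C = [1/56, 1/7, 13/56, 11/28, 29/56, 33/56, 5/8, 19/28, 45/56, 25/28, 1]
j=0: u_0=1/132 ∈ [0, 1/56) → index 0
j=1: u_1=13/132 ∈ [1/56, 1/7) → index 1
j=2: u_2=25/132 ∈ [1/7, 13/56) → index 2
j=3: u_3=37/132 ∈ [13/56, 11/28) → index 3
j=4: u_4=49/132 ∈ [13/56, 11/28) → index 3
j=5: u_5=61/132 ∈ [11/28, 29/56) → index 4
j=6: u_6=73/132 ∈ [29/56, 33/56) → index 5
j=7: u_7=85/132 ∈ [5/8, 19/28) → index 7
j=8: u_8=97/132 ∈ [19/28, 45/56) → index 8
j=9: u_9=109/132 ∈ [45/56, 25/28) → index 9
j=10: u_10=11/12 ∈ [25/28, 1) → index 10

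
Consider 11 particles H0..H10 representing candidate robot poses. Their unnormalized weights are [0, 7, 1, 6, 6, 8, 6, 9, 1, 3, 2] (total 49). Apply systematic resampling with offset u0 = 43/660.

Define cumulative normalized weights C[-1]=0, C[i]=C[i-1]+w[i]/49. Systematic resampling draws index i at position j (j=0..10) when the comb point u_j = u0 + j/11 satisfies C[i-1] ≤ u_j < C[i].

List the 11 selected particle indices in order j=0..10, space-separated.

C = [0, 1/7, 8/49, 2/7, 20/49, 4/7, 34/49, 43/49, 44/49, 47/49, 1]
j=0: u_0=43/660 ∈ [0, 1/7) → index 1
j=1: u_1=103/660 ∈ [1/7, 8/49) → index 2
j=2: u_2=163/660 ∈ [8/49, 2/7) → index 3
j=3: u_3=223/660 ∈ [2/7, 20/49) → index 4
j=4: u_4=283/660 ∈ [20/49, 4/7) → index 5
j=5: u_5=343/660 ∈ [20/49, 4/7) → index 5
j=6: u_6=403/660 ∈ [4/7, 34/49) → index 6
j=7: u_7=463/660 ∈ [34/49, 43/49) → index 7
j=8: u_8=523/660 ∈ [34/49, 43/49) → index 7
j=9: u_9=53/60 ∈ [43/49, 44/49) → index 8
j=10: u_10=643/660 ∈ [47/49, 1) → index 10

1 2 3 4 5 5 6 7 7 8 10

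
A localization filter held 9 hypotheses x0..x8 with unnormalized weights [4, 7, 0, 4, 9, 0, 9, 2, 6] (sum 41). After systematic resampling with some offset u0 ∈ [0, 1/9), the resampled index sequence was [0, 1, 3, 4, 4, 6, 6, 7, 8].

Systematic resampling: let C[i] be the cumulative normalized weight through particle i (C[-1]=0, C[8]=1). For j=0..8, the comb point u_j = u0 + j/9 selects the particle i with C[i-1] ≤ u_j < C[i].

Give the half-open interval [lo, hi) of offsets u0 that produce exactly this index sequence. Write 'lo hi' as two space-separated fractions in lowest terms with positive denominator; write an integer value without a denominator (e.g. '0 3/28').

17/369 28/369

C = [4/41, 11/41, 11/41, 15/41, 24/41, 24/41, 33/41, 35/41, 1]
j=0 picked index 0: u0 ∈ [0, 4/41)
j=1 picked index 1: u0 ∈ [-5/369, 58/369)
j=2 picked index 3: u0 ∈ [17/369, 53/369)
j=3 picked index 4: u0 ∈ [4/123, 31/123)
j=4 picked index 4: u0 ∈ [-29/369, 52/369)
j=5 picked index 6: u0 ∈ [11/369, 92/369)
j=6 picked index 6: u0 ∈ [-10/123, 17/123)
j=7 picked index 7: u0 ∈ [10/369, 28/369)
j=8 picked index 8: u0 ∈ [-13/369, 1/9)
intersection: [17/369, 28/369)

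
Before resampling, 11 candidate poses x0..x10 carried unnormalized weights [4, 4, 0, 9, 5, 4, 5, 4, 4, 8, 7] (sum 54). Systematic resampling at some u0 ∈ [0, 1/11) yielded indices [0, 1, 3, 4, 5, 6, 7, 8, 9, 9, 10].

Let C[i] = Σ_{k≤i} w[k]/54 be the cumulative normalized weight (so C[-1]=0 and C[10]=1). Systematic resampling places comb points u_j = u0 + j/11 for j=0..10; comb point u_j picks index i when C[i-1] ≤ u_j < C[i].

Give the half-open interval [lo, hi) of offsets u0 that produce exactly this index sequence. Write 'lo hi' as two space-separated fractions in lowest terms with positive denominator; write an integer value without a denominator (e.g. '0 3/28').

C = [2/27, 4/27, 4/27, 17/54, 11/27, 13/27, 31/54, 35/54, 13/18, 47/54, 1]
j=0 picked index 0: u0 ∈ [0, 2/27)
j=1 picked index 1: u0 ∈ [-5/297, 17/297)
j=2 picked index 3: u0 ∈ [-10/297, 79/594)
j=3 picked index 4: u0 ∈ [25/594, 40/297)
j=4 picked index 5: u0 ∈ [13/297, 35/297)
j=5 picked index 6: u0 ∈ [8/297, 71/594)
j=6 picked index 7: u0 ∈ [17/594, 61/594)
j=7 picked index 8: u0 ∈ [7/594, 17/198)
j=8 picked index 9: u0 ∈ [-1/198, 85/594)
j=9 picked index 9: u0 ∈ [-19/198, 31/594)
j=10 picked index 10: u0 ∈ [-23/594, 1/11)
intersection: [13/297, 31/594)

13/297 31/594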